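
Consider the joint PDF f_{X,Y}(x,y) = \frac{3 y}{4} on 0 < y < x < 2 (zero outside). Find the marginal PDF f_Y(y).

f_Y(y) = ∫_y^2 \frac{3 y}{4} dx = \frac{3 y \left(2 - y\right)}{4}
for 0 < y < 2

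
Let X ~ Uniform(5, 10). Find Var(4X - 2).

For X ~ Uniform(5, 10):
Var(X) = \frac{25}{12}
Var(4X - 2) = (4)² × Var(X) = 16 × \frac{25}{12} = \frac{100}{3}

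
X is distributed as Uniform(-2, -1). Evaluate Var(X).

For X ~ Uniform(-2, -1):
Var(X) = \frac{1}{12}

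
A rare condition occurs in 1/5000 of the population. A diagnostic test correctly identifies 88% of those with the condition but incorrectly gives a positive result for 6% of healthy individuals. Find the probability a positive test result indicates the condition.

Let D = the rare event, + = positive/flagged.
P(D) = 1/5000
P(+|D) = 88/100 = 22/25
P(+|D') = 6/100 = 3/50
P(+) = P(+|D)P(D) + P(+|D')P(D')
     = \frac{22}{25} × \frac{1}{5000} + \frac{3}{50} × \frac{4999}{5000}
     = \frac{15041}{250000}
P(D|+) = P(+|D)P(D)/P(+) = \frac{44}{15041}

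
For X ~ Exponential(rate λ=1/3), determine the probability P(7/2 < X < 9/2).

P(7/2 < X < 9/2) = ∫_{7/2}^{9/2} f(x) dx
where f(x) = \frac{e^{- \frac{x}{3}}}{3}
= - \frac{1}{e^{\frac{3}{2}}} + e^{- \frac{7}{6}}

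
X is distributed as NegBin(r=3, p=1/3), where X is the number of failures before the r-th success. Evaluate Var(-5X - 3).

For X ~ NegBin(r=3, p=1/3), where X is the number of failures before the r-th success:
Var(X) = 18
Var(-5X - 3) = (-5)² × Var(X) = 25 × 18 = 450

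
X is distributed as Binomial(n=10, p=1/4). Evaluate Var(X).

For X ~ Binomial(n=10, p=1/4):
Var(X) = \frac{15}{8}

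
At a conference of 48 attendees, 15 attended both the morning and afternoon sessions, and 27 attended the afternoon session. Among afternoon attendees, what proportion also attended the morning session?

P(A ∩ B) = 15/48 = 5/16
P(B) = 27/48 = 9/16
P(A|B) = P(A ∩ B) / P(B) = (5/16) / (9/16) = 5/9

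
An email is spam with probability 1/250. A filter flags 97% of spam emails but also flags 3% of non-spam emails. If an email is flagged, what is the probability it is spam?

Let D = the rare event, + = positive/flagged.
P(D) = 1/250
P(+|D) = 97/100
P(+|D') = 3/100
P(+) = P(+|D)P(D) + P(+|D')P(D')
     = \frac{97}{100} × \frac{1}{250} + \frac{3}{100} × \frac{249}{250}
     = \frac{211}{6250}
P(D|+) = P(+|D)P(D)/P(+) = \frac{97}{844}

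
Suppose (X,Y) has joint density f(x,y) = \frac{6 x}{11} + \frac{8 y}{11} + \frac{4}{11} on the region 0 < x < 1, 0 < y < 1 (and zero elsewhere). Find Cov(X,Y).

E[XY] = ∫∫ xy × f(x,y) dx dy = \frac{10}{33}
E[X] = \frac{6}{11}
E[Y] = \frac{37}{66}
Cov(X,Y) = E[XY] - E[X]E[Y] = - \frac{1}{363}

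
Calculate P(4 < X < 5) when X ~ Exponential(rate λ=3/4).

P(4 < X < 5) = ∫_{4}^{5} f(x) dx
where f(x) = \frac{3 e^{- \frac{3 x}{4}}}{4}
= - \frac{1}{e^{\frac{15}{4}}} + e^{-3}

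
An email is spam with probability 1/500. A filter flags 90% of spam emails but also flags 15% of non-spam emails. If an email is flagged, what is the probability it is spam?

Let D = the rare event, + = positive/flagged.
P(D) = 1/500
P(+|D) = 90/100 = 9/10
P(+|D') = 15/100 = 3/20
P(+) = P(+|D)P(D) + P(+|D')P(D')
     = \frac{9}{10} × \frac{1}{500} + \frac{3}{20} × \frac{499}{500}
     = \frac{303}{2000}
P(D|+) = P(+|D)P(D)/P(+) = \frac{6}{505}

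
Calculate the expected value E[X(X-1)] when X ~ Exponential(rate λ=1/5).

E[X(X-1)] = E[X² - X] = E[X²] - E[X]
E[X] = 5
E[X²] = Var(X) + (E[X])² = 25 + (5)² = 50
E[X(X-1)] = 50 - 5 = 45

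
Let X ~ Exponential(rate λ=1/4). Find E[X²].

Using the identity E[X²] = Var(X) + (E[X])²:
E[X] = 4
Var(X) = 16
E[X²] = 16 + (4)²
= 32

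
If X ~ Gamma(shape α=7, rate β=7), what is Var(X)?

For X ~ Gamma(shape α=7, rate β=7):
Var(X) = \frac{1}{7}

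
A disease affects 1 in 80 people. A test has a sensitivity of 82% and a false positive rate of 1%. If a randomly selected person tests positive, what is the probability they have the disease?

Let D = the rare event, + = positive/flagged.
P(D) = 1/80
P(+|D) = 82/100 = 41/50
P(+|D') = 1/100
P(+) = P(+|D)P(D) + P(+|D')P(D')
     = \frac{41}{50} × \frac{1}{80} + \frac{1}{100} × \frac{79}{80}
     = \frac{161}{8000}
P(D|+) = P(+|D)P(D)/P(+) = \frac{82}{161}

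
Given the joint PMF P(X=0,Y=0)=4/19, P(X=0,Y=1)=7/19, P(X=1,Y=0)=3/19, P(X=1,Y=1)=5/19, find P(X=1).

P(X=1) = P(X=1,Y=0) + P(X=1,Y=1)
= 3/19 + 5/19
= 8/19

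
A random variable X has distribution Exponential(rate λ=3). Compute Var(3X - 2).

For X ~ Exponential(rate λ=3):
Var(X) = \frac{1}{9}
Var(3X - 2) = (3)² × Var(X) = 9 × \frac{1}{9} = 1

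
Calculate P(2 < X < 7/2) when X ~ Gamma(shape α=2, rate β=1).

P(2 < X < 7/2) = ∫_{2}^{7/2} f(x) dx
where f(x) = x e^{- x}
= - \frac{9}{2 e^{\frac{7}{2}}} + \frac{3}{e^{2}}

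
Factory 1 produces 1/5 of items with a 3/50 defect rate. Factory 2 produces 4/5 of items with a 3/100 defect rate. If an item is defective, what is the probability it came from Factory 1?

Using Bayes' theorem:
P(F1) = 1/5, P(D|F1) = 3/50
P(F2) = 4/5, P(D|F2) = 3/100
P(D) = P(D|F1)P(F1) + P(D|F2)P(F2)
     = \frac{9}{250}
P(F1|D) = P(D|F1)P(F1) / P(D)
= \frac{1}{3}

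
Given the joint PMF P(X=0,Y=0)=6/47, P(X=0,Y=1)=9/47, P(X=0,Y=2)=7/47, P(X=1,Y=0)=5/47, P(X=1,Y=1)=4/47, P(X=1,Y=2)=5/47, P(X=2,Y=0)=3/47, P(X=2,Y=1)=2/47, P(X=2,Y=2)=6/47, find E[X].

First find marginal of X:
P(X=0) = 22/47
P(X=1) = 14/47
P(X=2) = 11/47
E[X] = 0 × 22/47 + 1 × 14/47 + 2 × 11/47 = 36/47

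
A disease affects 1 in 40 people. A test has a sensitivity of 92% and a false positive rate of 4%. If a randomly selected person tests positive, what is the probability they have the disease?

Let D = the rare event, + = positive/flagged.
P(D) = 1/40
P(+|D) = 92/100 = 23/25
P(+|D') = 4/100 = 1/25
P(+) = P(+|D)P(D) + P(+|D')P(D')
     = \frac{23}{25} × \frac{1}{40} + \frac{1}{25} × \frac{39}{40}
     = \frac{31}{500}
P(D|+) = P(+|D)P(D)/P(+) = \frac{23}{62}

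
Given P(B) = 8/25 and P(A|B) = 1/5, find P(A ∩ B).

By definition, P(A|B) = P(A ∩ B) / P(B)
So P(A ∩ B) = P(A|B) × P(B)
= 1/5 × 8/25
= 8/125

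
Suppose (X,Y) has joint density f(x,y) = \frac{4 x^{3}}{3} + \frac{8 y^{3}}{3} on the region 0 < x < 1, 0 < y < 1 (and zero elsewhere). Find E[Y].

E[Y] = ∫_0^1 ∫_0^1 y × f(x,y) dx dy
= \frac{7}{10}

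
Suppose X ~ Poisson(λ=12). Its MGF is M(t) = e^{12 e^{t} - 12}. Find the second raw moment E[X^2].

To find E[X^2], compute M^(2)(0):
M^(1)(t) = 12 e^{t} e^{12 e^{t} - 12}
M^(2)(t) = 144 e^{2 t} e^{12 e^{t} - 12} + 12 e^{t} e^{12 e^{t} - 12}
M^(2)(0) = 156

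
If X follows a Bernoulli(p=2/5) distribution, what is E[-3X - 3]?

For X ~ Bernoulli(p=2/5):
E[X] = \frac{2}{5}
E[-3X - 3] = -3 × E[X] - 3 = - \frac{21}{5}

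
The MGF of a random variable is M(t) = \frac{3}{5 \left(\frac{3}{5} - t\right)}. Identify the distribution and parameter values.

The MGF M(t) = \frac{3}{5 \left(\frac{3}{5} - t\right)} is the standard form for the Exponential distribution.
Comparing with the known MGF formula identifies: Exponential(rate λ=3/5)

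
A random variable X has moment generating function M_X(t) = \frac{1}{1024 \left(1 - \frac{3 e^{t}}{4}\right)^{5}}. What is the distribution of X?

The MGF M(t) = \frac{1}{1024 \left(1 - \frac{3 e^{t}}{4}\right)^{5}} is the standard form for the NegativeBinomial distribution.
Comparing with the known MGF formula identifies: NegBin(r=5, p=1/4), X = failures before r-th success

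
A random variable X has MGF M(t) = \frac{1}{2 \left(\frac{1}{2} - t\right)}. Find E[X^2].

To find E[X^2], compute M^(2)(0):
M^(1)(t) = \frac{1}{2 \left(\frac{1}{2} - t\right)^{2}}
M^(2)(t) = \frac{1}{\left(\frac{1}{2} - t\right)^{3}}
M^(2)(0) = 8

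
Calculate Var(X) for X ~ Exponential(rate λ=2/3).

For X ~ Exponential(rate λ=2/3):
Var(X) = \frac{9}{4}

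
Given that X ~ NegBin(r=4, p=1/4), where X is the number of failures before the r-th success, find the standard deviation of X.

For X ~ NegBin(r=4, p=1/4), where X is the number of failures before the r-th success:
Var(X) = 48
SD(X) = √(Var(X)) = √(48) = 4 \sqrt{3}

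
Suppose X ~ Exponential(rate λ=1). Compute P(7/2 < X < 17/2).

P(7/2 < X < 17/2) = ∫_{7/2}^{17/2} f(x) dx
where f(x) = e^{- x}
= - \frac{1 - e^{5}}{e^{\frac{17}{2}}}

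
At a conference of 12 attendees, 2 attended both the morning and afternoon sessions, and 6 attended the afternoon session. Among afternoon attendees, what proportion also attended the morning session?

P(A ∩ B) = 2/12 = 1/6
P(B) = 6/12 = 1/2
P(A|B) = P(A ∩ B) / P(B) = (1/6) / (1/2) = 1/3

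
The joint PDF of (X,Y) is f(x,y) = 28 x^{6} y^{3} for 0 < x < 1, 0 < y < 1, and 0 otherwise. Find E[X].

E[X] = ∫_0^1 ∫_0^1 x × f(x,y) dy dx
= ∫_0^1 ∫_0^1 x × (28 x^{6} y^{3}) dy dx
= \frac{7}{8}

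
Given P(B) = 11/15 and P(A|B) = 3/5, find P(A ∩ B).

By definition, P(A|B) = P(A ∩ B) / P(B)
So P(A ∩ B) = P(A|B) × P(B)
= 3/5 × 11/15
= 11/25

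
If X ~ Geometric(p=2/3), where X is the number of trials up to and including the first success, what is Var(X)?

For X ~ Geometric(p=2/3), where X is the number of trials up to and including the first success:
Var(X) = \frac{3}{4}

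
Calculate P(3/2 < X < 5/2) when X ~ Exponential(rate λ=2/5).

P(3/2 < X < 5/2) = ∫_{3/2}^{5/2} f(x) dx
where f(x) = \frac{2 e^{- \frac{2 x}{5}}}{5}
= - \frac{1}{e} + e^{- \frac{3}{5}}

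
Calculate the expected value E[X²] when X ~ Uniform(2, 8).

Using the identity E[X²] = Var(X) + (E[X])²:
E[X] = 5
Var(X) = 3
E[X²] = 3 + (5)²
= 28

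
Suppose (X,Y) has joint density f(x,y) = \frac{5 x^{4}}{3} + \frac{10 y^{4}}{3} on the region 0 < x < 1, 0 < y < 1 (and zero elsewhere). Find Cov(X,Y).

E[XY] = ∫∫ xy × f(x,y) dx dy = \frac{5}{12}
E[X] = \frac{11}{18}
E[Y] = \frac{13}{18}
Cov(X,Y) = E[XY] - E[X]E[Y] = - \frac{2}{81}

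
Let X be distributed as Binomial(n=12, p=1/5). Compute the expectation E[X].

For X ~ Binomial(n=12, p=1/5), the expected value is:
E[X] = \frac{12}{5}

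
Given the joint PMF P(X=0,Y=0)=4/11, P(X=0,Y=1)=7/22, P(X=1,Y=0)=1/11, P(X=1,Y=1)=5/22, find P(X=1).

P(X=1) = P(X=1,Y=0) + P(X=1,Y=1)
= 1/11 + 5/22
= 7/22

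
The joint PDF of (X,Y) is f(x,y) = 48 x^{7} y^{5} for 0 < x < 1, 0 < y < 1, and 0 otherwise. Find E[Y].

E[Y] = ∫_0^1 ∫_0^1 y × f(x,y) dx dy
= \frac{6}{7}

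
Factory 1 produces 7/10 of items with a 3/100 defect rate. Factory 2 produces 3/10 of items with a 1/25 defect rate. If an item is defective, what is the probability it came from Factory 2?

Using Bayes' theorem:
P(F1) = 7/10, P(D|F1) = 3/100
P(F2) = 3/10, P(D|F2) = 1/25
P(D) = P(D|F1)P(F1) + P(D|F2)P(F2)
     = \frac{33}{1000}
P(F2|D) = P(D|F2)P(F2) / P(D)
= \frac{4}{11}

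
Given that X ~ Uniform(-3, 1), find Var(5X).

For X ~ Uniform(-3, 1):
Var(X) = \frac{4}{3}
Var(5X) = (5)² × Var(X) = 25 × \frac{4}{3} = \frac{100}{3}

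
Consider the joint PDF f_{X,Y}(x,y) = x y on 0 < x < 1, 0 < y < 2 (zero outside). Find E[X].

f_X(x) = ∫_0^2 x y dy = 2 x
E[X] = ∫_0^1 x × (2 x) dx = \frac{2}{3}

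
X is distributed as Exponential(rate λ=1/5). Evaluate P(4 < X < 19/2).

P(4 < X < 19/2) = ∫_{4}^{19/2} f(x) dx
where f(x) = \frac{e^{- \frac{x}{5}}}{5}
= - \frac{1}{e^{\frac{19}{10}}} + e^{- \frac{4}{5}}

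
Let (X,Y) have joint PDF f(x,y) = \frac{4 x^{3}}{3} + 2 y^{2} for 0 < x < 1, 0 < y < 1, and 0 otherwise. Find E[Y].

E[Y] = ∫_0^1 ∫_0^1 y × f(x,y) dx dy
= \frac{2}{3}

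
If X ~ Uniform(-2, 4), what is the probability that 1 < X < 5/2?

P(1 < X < 5/2) = ∫_{1}^{5/2} f(x) dx
where f(x) = \frac{1}{6}
= \frac{1}{4}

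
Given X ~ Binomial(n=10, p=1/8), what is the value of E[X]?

For X ~ Binomial(n=10, p=1/8), the expected value is:
E[X] = \frac{5}{4}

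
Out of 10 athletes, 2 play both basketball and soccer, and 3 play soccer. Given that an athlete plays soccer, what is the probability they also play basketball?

P(A ∩ B) = 2/10 = 1/5
P(B) = 3/10
P(A|B) = P(A ∩ B) / P(B) = (1/5) / (3/10) = 2/3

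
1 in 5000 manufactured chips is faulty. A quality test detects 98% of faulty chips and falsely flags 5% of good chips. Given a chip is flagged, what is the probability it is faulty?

Let D = the rare event, + = positive/flagged.
P(D) = 1/5000
P(+|D) = 98/100 = 49/50
P(+|D') = 5/100 = 1/20
P(+) = P(+|D)P(D) + P(+|D')P(D')
     = \frac{49}{50} × \frac{1}{5000} + \frac{1}{20} × \frac{4999}{5000}
     = \frac{25093}{500000}
P(D|+) = P(+|D)P(D)/P(+) = \frac{98}{25093}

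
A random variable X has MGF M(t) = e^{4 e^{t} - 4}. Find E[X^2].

To find E[X^2], compute M^(2)(0):
M^(1)(t) = 4 e^{t} e^{4 e^{t} - 4}
M^(2)(t) = 16 e^{2 t} e^{4 e^{t} - 4} + 4 e^{t} e^{4 e^{t} - 4}
M^(2)(0) = 20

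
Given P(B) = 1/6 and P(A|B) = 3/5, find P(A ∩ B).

By definition, P(A|B) = P(A ∩ B) / P(B)
So P(A ∩ B) = P(A|B) × P(B)
= 3/5 × 1/6
= 1/10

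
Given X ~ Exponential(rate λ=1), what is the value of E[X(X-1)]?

E[X(X-1)] = E[X² - X] = E[X²] - E[X]
E[X] = 1
E[X²] = Var(X) + (E[X])² = 1 + (1)² = 2
E[X(X-1)] = 2 - 1 = 1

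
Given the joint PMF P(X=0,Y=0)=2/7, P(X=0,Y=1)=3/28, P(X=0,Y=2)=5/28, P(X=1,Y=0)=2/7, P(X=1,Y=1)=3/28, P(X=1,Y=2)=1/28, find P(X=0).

P(X=0) = P(X=0,Y=0) + P(X=0,Y=1) + P(X=0,Y=2)
= 2/7 + 3/28 + 5/28
= 4/7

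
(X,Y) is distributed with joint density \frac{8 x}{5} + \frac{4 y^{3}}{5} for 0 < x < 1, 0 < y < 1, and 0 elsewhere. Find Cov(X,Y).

E[XY] = ∫∫ xy × f(x,y) dx dy = \frac{26}{75}
E[X] = \frac{19}{30}
E[Y] = \frac{14}{25}
Cov(X,Y) = E[XY] - E[X]E[Y] = - \frac{1}{125}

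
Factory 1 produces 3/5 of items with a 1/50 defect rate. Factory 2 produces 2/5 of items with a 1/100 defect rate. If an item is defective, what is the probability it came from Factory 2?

Using Bayes' theorem:
P(F1) = 3/5, P(D|F1) = 1/50
P(F2) = 2/5, P(D|F2) = 1/100
P(D) = P(D|F1)P(F1) + P(D|F2)P(F2)
     = \frac{2}{125}
P(F2|D) = P(D|F2)P(F2) / P(D)
= \frac{1}{4}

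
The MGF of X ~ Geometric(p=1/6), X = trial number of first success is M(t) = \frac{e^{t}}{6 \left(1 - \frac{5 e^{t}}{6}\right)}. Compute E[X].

To find E[X], compute M^(1)(0):
M^(1)(t) = \frac{e^{t}}{6 \left(1 - \frac{5 e^{t}}{6}\right)} + \frac{5 e^{2 t}}{36 \left(1 - \frac{5 e^{t}}{6}\right)^{2}}
M^(1)(0) = 6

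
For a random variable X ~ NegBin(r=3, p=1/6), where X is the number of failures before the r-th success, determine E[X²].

Using the identity E[X²] = Var(X) + (E[X])²:
E[X] = 15
Var(X) = 90
E[X²] = 90 + (15)²
= 315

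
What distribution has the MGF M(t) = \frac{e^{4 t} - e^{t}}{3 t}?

The MGF M(t) = \frac{e^{4 t} - e^{t}}{3 t} is the standard form for the Uniform distribution.
Comparing with the known MGF formula identifies: Uniform(1, 4)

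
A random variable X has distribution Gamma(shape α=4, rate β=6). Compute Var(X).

For X ~ Gamma(shape α=4, rate β=6):
Var(X) = \frac{1}{9}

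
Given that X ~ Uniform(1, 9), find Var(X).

For X ~ Uniform(1, 9):
Var(X) = \frac{16}{3}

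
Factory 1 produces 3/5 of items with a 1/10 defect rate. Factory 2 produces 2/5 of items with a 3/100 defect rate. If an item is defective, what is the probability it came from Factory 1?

Using Bayes' theorem:
P(F1) = 3/5, P(D|F1) = 1/10
P(F2) = 2/5, P(D|F2) = 3/100
P(D) = P(D|F1)P(F1) + P(D|F2)P(F2)
     = \frac{9}{125}
P(F1|D) = P(D|F1)P(F1) / P(D)
= \frac{5}{6}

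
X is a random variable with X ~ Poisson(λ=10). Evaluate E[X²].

Using the identity E[X²] = Var(X) + (E[X])²:
E[X] = 10
Var(X) = 10
E[X²] = 10 + (10)²
= 110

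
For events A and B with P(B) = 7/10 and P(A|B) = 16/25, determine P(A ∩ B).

By definition, P(A|B) = P(A ∩ B) / P(B)
So P(A ∩ B) = P(A|B) × P(B)
= 16/25 × 7/10
= 56/125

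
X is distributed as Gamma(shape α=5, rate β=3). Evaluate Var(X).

For X ~ Gamma(shape α=5, rate β=3):
Var(X) = \frac{5}{9}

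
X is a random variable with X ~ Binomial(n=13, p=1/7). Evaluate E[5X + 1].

For X ~ Binomial(n=13, p=1/7):
E[X] = \frac{13}{7}
E[5X + 1] = 5 × E[X] + 1 = \frac{72}{7}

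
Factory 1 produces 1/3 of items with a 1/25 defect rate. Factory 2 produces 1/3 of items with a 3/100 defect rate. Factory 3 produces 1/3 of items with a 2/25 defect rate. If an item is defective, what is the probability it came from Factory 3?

Using Bayes' theorem:
P(F1) = 1/3, P(D|F1) = 1/25
P(F2) = 1/3, P(D|F2) = 3/100
P(F3) = 1/3, P(D|F3) = 2/25
P(D) = P(D|F1)P(F1) + P(D|F2)P(F2) + P(D|F3)P(F3)
     = \frac{1}{20}
P(F3|D) = P(D|F3)P(F3) / P(D)
= \frac{8}{15}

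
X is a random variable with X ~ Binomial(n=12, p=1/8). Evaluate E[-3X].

For X ~ Binomial(n=12, p=1/8):
E[X] = \frac{3}{2}
E[-3X] = -3 × E[X] + 0 = - \frac{9}{2}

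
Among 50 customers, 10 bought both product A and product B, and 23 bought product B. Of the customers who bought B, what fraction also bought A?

P(A ∩ B) = 10/50 = 1/5
P(B) = 23/50
P(A|B) = P(A ∩ B) / P(B) = (1/5) / (23/50) = 10/23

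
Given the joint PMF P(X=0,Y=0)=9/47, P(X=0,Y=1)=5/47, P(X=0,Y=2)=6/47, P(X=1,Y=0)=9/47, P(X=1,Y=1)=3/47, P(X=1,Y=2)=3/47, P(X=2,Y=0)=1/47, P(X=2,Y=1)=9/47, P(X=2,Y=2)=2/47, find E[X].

First find marginal of X:
P(X=0) = 20/47
P(X=1) = 15/47
P(X=2) = 12/47
E[X] = 0 × 20/47 + 1 × 15/47 + 2 × 12/47 = 39/47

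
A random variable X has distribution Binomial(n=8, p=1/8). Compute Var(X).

For X ~ Binomial(n=8, p=1/8):
Var(X) = \frac{7}{8}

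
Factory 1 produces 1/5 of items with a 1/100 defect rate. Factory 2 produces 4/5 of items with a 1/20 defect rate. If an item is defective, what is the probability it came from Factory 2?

Using Bayes' theorem:
P(F1) = 1/5, P(D|F1) = 1/100
P(F2) = 4/5, P(D|F2) = 1/20
P(D) = P(D|F1)P(F1) + P(D|F2)P(F2)
     = \frac{21}{500}
P(F2|D) = P(D|F2)P(F2) / P(D)
= \frac{20}{21}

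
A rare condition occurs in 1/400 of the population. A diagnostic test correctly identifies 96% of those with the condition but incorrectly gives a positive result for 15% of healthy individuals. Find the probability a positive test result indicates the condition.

Let D = the rare event, + = positive/flagged.
P(D) = 1/400
P(+|D) = 96/100 = 24/25
P(+|D') = 15/100 = 3/20
P(+) = P(+|D)P(D) + P(+|D')P(D')
     = \frac{24}{25} × \frac{1}{400} + \frac{3}{20} × \frac{399}{400}
     = \frac{6081}{40000}
P(D|+) = P(+|D)P(D)/P(+) = \frac{32}{2027}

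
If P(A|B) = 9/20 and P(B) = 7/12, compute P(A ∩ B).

By definition, P(A|B) = P(A ∩ B) / P(B)
So P(A ∩ B) = P(A|B) × P(B)
= 9/20 × 7/12
= 21/80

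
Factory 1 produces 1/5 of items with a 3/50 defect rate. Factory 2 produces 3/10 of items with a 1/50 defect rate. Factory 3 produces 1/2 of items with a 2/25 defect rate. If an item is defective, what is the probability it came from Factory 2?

Using Bayes' theorem:
P(F1) = 1/5, P(D|F1) = 3/50
P(F2) = 3/10, P(D|F2) = 1/50
P(F3) = 1/2, P(D|F3) = 2/25
P(D) = P(D|F1)P(F1) + P(D|F2)P(F2) + P(D|F3)P(F3)
     = \frac{29}{500}
P(F2|D) = P(D|F2)P(F2) / P(D)
= \frac{3}{29}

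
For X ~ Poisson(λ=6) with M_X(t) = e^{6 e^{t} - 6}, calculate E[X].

To find E[X], compute M^(1)(0):
M^(1)(t) = 6 e^{t} e^{6 e^{t} - 6}
M^(1)(0) = 6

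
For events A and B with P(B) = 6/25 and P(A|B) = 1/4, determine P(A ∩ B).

By definition, P(A|B) = P(A ∩ B) / P(B)
So P(A ∩ B) = P(A|B) × P(B)
= 1/4 × 6/25
= 3/50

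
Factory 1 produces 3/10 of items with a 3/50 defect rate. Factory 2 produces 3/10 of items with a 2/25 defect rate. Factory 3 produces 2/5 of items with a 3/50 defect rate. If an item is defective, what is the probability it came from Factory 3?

Using Bayes' theorem:
P(F1) = 3/10, P(D|F1) = 3/50
P(F2) = 3/10, P(D|F2) = 2/25
P(F3) = 2/5, P(D|F3) = 3/50
P(D) = P(D|F1)P(F1) + P(D|F2)P(F2) + P(D|F3)P(F3)
     = \frac{33}{500}
P(F3|D) = P(D|F3)P(F3) / P(D)
= \frac{4}{11}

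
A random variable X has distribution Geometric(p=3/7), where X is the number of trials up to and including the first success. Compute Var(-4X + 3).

For X ~ Geometric(p=3/7), where X is the number of trials up to and including the first success:
Var(X) = \frac{28}{9}
Var(-4X + 3) = (-4)² × Var(X) = 16 × \frac{28}{9} = \frac{448}{9}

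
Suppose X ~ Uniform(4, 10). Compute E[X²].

Using the identity E[X²] = Var(X) + (E[X])²:
E[X] = 7
Var(X) = 3
E[X²] = 3 + (7)²
= 52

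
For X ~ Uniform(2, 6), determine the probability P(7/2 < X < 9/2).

P(7/2 < X < 9/2) = ∫_{7/2}^{9/2} f(x) dx
where f(x) = \frac{1}{4}
= \frac{1}{4}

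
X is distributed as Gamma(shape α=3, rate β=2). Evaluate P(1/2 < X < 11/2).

P(1/2 < X < 11/2) = ∫_{1/2}^{11/2} f(x) dx
where f(x) = 4 x^{2} e^{- 2 x}
= \frac{5 \left(-29 + e^{10}\right)}{2 e^{11}}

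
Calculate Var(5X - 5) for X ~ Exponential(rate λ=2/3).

For X ~ Exponential(rate λ=2/3):
Var(X) = \frac{9}{4}
Var(5X - 5) = (5)² × Var(X) = 25 × \frac{9}{4} = \frac{225}{4}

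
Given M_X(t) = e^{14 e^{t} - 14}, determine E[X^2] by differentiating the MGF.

To find E[X^2], compute M^(2)(0):
M^(1)(t) = 14 e^{t} e^{14 e^{t} - 14}
M^(2)(t) = 196 e^{2 t} e^{14 e^{t} - 14} + 14 e^{t} e^{14 e^{t} - 14}
M^(2)(0) = 210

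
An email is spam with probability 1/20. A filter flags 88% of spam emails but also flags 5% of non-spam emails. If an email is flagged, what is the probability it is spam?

Let D = the rare event, + = positive/flagged.
P(D) = 1/20
P(+|D) = 88/100 = 22/25
P(+|D') = 5/100 = 1/20
P(+) = P(+|D)P(D) + P(+|D')P(D')
     = \frac{22}{25} × \frac{1}{20} + \frac{1}{20} × \frac{19}{20}
     = \frac{183}{2000}
P(D|+) = P(+|D)P(D)/P(+) = \frac{88}{183}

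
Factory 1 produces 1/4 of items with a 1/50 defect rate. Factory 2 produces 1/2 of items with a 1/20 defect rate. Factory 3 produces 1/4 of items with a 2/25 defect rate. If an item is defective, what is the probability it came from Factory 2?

Using Bayes' theorem:
P(F1) = 1/4, P(D|F1) = 1/50
P(F2) = 1/2, P(D|F2) = 1/20
P(F3) = 1/4, P(D|F3) = 2/25
P(D) = P(D|F1)P(F1) + P(D|F2)P(F2) + P(D|F3)P(F3)
     = \frac{1}{20}
P(F2|D) = P(D|F2)P(F2) / P(D)
= \frac{1}{2}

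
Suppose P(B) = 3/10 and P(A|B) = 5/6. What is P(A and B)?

By definition, P(A|B) = P(A ∩ B) / P(B)
So P(A ∩ B) = P(A|B) × P(B)
= 5/6 × 3/10
= 1/4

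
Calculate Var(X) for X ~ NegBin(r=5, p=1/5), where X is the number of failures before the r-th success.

For X ~ NegBin(r=5, p=1/5), where X is the number of failures before the r-th success:
Var(X) = 100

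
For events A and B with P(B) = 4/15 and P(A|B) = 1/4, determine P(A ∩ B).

By definition, P(A|B) = P(A ∩ B) / P(B)
So P(A ∩ B) = P(A|B) × P(B)
= 1/4 × 4/15
= 1/15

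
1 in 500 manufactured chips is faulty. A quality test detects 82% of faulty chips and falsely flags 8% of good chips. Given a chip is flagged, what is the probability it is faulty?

Let D = the rare event, + = positive/flagged.
P(D) = 1/500
P(+|D) = 82/100 = 41/50
P(+|D') = 8/100 = 2/25
P(+) = P(+|D)P(D) + P(+|D')P(D')
     = \frac{41}{50} × \frac{1}{500} + \frac{2}{25} × \frac{499}{500}
     = \frac{2037}{25000}
P(D|+) = P(+|D)P(D)/P(+) = \frac{41}{2037}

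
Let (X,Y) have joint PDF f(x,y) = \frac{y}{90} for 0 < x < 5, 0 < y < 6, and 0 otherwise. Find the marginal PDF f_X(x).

f_X(x) = ∫_0^6 f(x,y) dy
= ∫_0^6 \frac{y}{90} dy
= \frac{1}{5} for 0 < x < 5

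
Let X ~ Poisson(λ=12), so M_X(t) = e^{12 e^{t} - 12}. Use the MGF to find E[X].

To find E[X], compute M^(1)(0):
M^(1)(t) = 12 e^{t} e^{12 e^{t} - 12}
M^(1)(0) = 12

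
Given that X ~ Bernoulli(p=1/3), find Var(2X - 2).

For X ~ Bernoulli(p=1/3):
Var(X) = \frac{2}{9}
Var(2X - 2) = (2)² × Var(X) = 4 × \frac{2}{9} = \frac{8}{9}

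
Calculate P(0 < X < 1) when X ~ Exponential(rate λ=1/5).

P(0 < X < 1) = ∫_{0}^{1} f(x) dx
where f(x) = \frac{e^{- \frac{x}{5}}}{5}
= 1 - e^{- \frac{1}{5}}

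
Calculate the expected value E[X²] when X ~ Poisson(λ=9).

Using the identity E[X²] = Var(X) + (E[X])²:
E[X] = 9
Var(X) = 9
E[X²] = 9 + (9)²
= 90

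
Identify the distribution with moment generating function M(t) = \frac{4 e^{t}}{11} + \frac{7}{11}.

The MGF M(t) = \frac{4 e^{t}}{11} + \frac{7}{11} is the standard form for the Bernoulli distribution.
Comparing with the known MGF formula identifies: Bernoulli(p=4/11)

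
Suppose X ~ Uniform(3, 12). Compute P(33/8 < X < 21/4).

P(33/8 < X < 21/4) = ∫_{33/8}^{21/4} f(x) dx
where f(x) = \frac{1}{9}
= \frac{1}{8}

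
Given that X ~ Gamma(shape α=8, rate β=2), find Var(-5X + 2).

For X ~ Gamma(shape α=8, rate β=2):
Var(X) = 2
Var(-5X + 2) = (-5)² × Var(X) = 25 × 2 = 50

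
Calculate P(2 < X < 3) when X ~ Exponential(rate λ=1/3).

P(2 < X < 3) = ∫_{2}^{3} f(x) dx
where f(x) = \frac{e^{- \frac{x}{3}}}{3}
= - \frac{1}{e} + e^{- \frac{2}{3}}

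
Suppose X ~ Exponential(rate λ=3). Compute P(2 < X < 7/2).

P(2 < X < 7/2) = ∫_{2}^{7/2} f(x) dx
where f(x) = 3 e^{- 3 x}
= - \frac{1}{e^{\frac{21}{2}}} + e^{-6}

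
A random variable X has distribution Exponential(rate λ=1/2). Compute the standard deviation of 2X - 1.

For X ~ Exponential(rate λ=1/2):
Var(X) = 4
SD(X) = √(Var(X)) = √(4) = 2
SD(2X - 1) = |2| × SD(X) = 2 × 2 = 4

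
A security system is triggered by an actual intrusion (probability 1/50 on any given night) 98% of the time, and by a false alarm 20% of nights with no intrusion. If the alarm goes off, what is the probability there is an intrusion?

Let D = the rare event, + = positive/flagged.
P(D) = 1/50
P(+|D) = 98/100 = 49/50
P(+|D') = 20/100 = 1/5
P(+) = P(+|D)P(D) + P(+|D')P(D')
     = \frac{49}{50} × \frac{1}{50} + \frac{1}{5} × \frac{49}{50}
     = \frac{539}{2500}
P(D|+) = P(+|D)P(D)/P(+) = \frac{1}{11}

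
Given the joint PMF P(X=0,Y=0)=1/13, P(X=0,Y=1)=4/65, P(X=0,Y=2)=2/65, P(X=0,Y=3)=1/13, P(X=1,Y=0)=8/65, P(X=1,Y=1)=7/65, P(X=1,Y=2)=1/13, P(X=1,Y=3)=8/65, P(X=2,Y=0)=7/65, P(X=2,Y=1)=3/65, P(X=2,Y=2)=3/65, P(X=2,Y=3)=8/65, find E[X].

First find marginal of X:
P(X=0) = 16/65
P(X=1) = 28/65
P(X=2) = 21/65
E[X] = 0 × 16/65 + 1 × 28/65 + 2 × 21/65 = 14/13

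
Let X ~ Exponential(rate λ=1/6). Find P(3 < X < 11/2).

P(3 < X < 11/2) = ∫_{3}^{11/2} f(x) dx
where f(x) = \frac{e^{- \frac{x}{6}}}{6}
= - \frac{1}{e^{\frac{11}{12}}} + e^{- \frac{1}{2}}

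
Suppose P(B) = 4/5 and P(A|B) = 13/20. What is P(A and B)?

By definition, P(A|B) = P(A ∩ B) / P(B)
So P(A ∩ B) = P(A|B) × P(B)
= 13/20 × 4/5
= 13/25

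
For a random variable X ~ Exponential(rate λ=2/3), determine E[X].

For X ~ Exponential(rate λ=2/3), the expected value is:
E[X] = \frac{3}{2}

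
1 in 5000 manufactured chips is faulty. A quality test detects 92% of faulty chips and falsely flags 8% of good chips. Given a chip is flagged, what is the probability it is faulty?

Let D = the rare event, + = positive/flagged.
P(D) = 1/5000
P(+|D) = 92/100 = 23/25
P(+|D') = 8/100 = 2/25
P(+) = P(+|D)P(D) + P(+|D')P(D')
     = \frac{23}{25} × \frac{1}{5000} + \frac{2}{25} × \frac{4999}{5000}
     = \frac{10021}{125000}
P(D|+) = P(+|D)P(D)/P(+) = \frac{23}{10021}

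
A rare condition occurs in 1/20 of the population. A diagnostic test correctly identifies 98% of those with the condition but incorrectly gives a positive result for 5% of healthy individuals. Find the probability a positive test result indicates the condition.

Let D = the rare event, + = positive/flagged.
P(D) = 1/20
P(+|D) = 98/100 = 49/50
P(+|D') = 5/100 = 1/20
P(+) = P(+|D)P(D) + P(+|D')P(D')
     = \frac{49}{50} × \frac{1}{20} + \frac{1}{20} × \frac{19}{20}
     = \frac{193}{2000}
P(D|+) = P(+|D)P(D)/P(+) = \frac{98}{193}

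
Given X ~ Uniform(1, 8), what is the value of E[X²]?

Using the identity E[X²] = Var(X) + (E[X])²:
E[X] = \frac{9}{2}
Var(X) = \frac{49}{12}
E[X²] = \frac{49}{12} + (\frac{9}{2})²
= \frac{73}{3}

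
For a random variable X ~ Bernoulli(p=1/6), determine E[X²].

Using the identity E[X²] = Var(X) + (E[X])²:
E[X] = \frac{1}{6}
Var(X) = \frac{5}{36}
E[X²] = \frac{5}{36} + (\frac{1}{6})²
= \frac{1}{6}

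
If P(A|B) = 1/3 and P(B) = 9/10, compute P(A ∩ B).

By definition, P(A|B) = P(A ∩ B) / P(B)
So P(A ∩ B) = P(A|B) × P(B)
= 1/3 × 9/10
= 3/10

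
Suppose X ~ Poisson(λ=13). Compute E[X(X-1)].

E[X(X-1)] = E[X² - X] = E[X²] - E[X]
E[X] = 13
E[X²] = Var(X) + (E[X])² = 13 + (13)² = 182
E[X(X-1)] = 182 - 13 = 169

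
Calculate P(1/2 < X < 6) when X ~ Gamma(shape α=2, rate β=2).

P(1/2 < X < 6) = ∫_{1/2}^{6} f(x) dx
where f(x) = 4 x e^{- 2 x}
= \frac{-13 + 2 e^{11}}{e^{12}}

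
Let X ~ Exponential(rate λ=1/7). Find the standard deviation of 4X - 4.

For X ~ Exponential(rate λ=1/7):
Var(X) = 49
SD(X) = √(Var(X)) = √(49) = 7
SD(4X - 4) = |4| × SD(X) = 4 × 7 = 28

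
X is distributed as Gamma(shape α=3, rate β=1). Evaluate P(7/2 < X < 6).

P(7/2 < X < 6) = ∫_{7/2}^{6} f(x) dx
where f(x) = \frac{x^{2} e^{- x}}{2}
= - \frac{25}{e^{6}} + \frac{85}{8 e^{\frac{7}{2}}}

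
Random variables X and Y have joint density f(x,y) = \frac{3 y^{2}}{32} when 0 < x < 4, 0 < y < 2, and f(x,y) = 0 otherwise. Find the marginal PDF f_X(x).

f_X(x) = ∫_0^2 f(x,y) dy
= ∫_0^2 \frac{3 y^{2}}{32} dy
= \frac{1}{4} for 0 < x < 4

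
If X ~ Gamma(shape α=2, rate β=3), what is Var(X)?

For X ~ Gamma(shape α=2, rate β=3):
Var(X) = \frac{2}{9}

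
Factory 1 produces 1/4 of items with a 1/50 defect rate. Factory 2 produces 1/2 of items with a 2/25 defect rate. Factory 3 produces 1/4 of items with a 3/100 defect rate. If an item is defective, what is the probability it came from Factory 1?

Using Bayes' theorem:
P(F1) = 1/4, P(D|F1) = 1/50
P(F2) = 1/2, P(D|F2) = 2/25
P(F3) = 1/4, P(D|F3) = 3/100
P(D) = P(D|F1)P(F1) + P(D|F2)P(F2) + P(D|F3)P(F3)
     = \frac{21}{400}
P(F1|D) = P(D|F1)P(F1) / P(D)
= \frac{2}{21}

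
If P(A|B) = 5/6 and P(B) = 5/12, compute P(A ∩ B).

By definition, P(A|B) = P(A ∩ B) / P(B)
So P(A ∩ B) = P(A|B) × P(B)
= 5/6 × 5/12
= 25/72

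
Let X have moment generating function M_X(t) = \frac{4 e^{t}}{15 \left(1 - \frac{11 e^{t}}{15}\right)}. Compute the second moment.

To find E[X^2], compute M^(2)(0):
M^(1)(t) = \frac{4 e^{t}}{15 \left(1 - \frac{11 e^{t}}{15}\right)} + \frac{44 e^{2 t}}{225 \left(1 - \frac{11 e^{t}}{15}\right)^{2}}
M^(2)(t) = \frac{4 e^{t}}{15 \left(1 - \frac{11 e^{t}}{15}\right)} + \frac{44 e^{2 t}}{75 \left(1 - \frac{11 e^{t}}{15}\right)^{2}} + \frac{968 e^{3 t}}{3375 \left(1 - \frac{11 e^{t}}{15}\right)^{3}}
M^(2)(0) = \frac{195}{8}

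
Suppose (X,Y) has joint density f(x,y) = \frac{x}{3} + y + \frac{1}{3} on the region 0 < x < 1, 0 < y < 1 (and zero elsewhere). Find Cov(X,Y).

E[XY] = ∫∫ xy × f(x,y) dx dy = \frac{11}{36}
E[X] = \frac{19}{36}
E[Y] = \frac{7}{12}
Cov(X,Y) = E[XY] - E[X]E[Y] = - \frac{1}{432}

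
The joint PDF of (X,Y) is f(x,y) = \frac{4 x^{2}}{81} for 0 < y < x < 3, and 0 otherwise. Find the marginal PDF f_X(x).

f_X(x) = ∫_0^x \frac{4 x^{2}}{81} dy = \frac{4 x^{3}}{81}
for 0 < x < 3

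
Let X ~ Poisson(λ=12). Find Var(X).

For X ~ Poisson(λ=12):
Var(X) = 12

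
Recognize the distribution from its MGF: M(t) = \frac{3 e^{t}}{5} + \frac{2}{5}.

The MGF M(t) = \frac{3 e^{t}}{5} + \frac{2}{5} is the standard form for the Bernoulli distribution.
Comparing with the known MGF formula identifies: Bernoulli(p=3/5)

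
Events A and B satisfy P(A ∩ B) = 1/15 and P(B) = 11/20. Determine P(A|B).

P(A|B) = P(A ∩ B) / P(B)
= (1/15) / (11/20)
= 4/33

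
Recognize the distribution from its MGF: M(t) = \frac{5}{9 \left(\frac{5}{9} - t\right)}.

The MGF M(t) = \frac{5}{9 \left(\frac{5}{9} - t\right)} is the standard form for the Exponential distribution.
Comparing with the known MGF formula identifies: Exponential(rate λ=5/9)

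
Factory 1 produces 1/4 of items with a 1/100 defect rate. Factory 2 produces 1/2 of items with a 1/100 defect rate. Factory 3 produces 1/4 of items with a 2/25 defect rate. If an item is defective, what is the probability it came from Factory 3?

Using Bayes' theorem:
P(F1) = 1/4, P(D|F1) = 1/100
P(F2) = 1/2, P(D|F2) = 1/100
P(F3) = 1/4, P(D|F3) = 2/25
P(D) = P(D|F1)P(F1) + P(D|F2)P(F2) + P(D|F3)P(F3)
     = \frac{11}{400}
P(F3|D) = P(D|F3)P(F3) / P(D)
= \frac{8}{11}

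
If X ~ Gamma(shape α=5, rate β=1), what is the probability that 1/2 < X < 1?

P(1/2 < X < 1) = ∫_{1/2}^{1} f(x) dx
where f(x) = \frac{x^{4} e^{- x}}{24}
= - \frac{65}{24 e} + \frac{211}{128 e^{\frac{1}{2}}}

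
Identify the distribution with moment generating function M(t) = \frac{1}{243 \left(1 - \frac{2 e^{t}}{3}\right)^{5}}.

The MGF M(t) = \frac{1}{243 \left(1 - \frac{2 e^{t}}{3}\right)^{5}} is the standard form for the NegativeBinomial distribution.
Comparing with the known MGF formula identifies: NegBin(r=5, p=1/3), X = failures before r-th success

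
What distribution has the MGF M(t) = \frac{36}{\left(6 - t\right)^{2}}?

The MGF M(t) = \frac{36}{\left(6 - t\right)^{2}} is the standard form for the Gamma distribution.
Comparing with the known MGF formula identifies: Gamma(shape α=2, rate β=6)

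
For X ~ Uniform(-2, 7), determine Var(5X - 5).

For X ~ Uniform(-2, 7):
Var(X) = \frac{27}{4}
Var(5X - 5) = (5)² × Var(X) = 25 × \frac{27}{4} = \frac{675}{4}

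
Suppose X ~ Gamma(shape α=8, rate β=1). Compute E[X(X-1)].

E[X(X-1)] = E[X² - X] = E[X²] - E[X]
E[X] = 8
E[X²] = Var(X) + (E[X])² = 8 + (8)² = 72
E[X(X-1)] = 72 - 8 = 64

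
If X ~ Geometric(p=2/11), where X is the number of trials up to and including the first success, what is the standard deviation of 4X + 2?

For X ~ Geometric(p=2/11), where X is the number of trials up to and including the first success:
Var(X) = \frac{99}{4}
SD(X) = √(Var(X)) = √(\frac{99}{4}) = \frac{3 \sqrt{11}}{2}
SD(4X + 2) = |4| × SD(X) = 4 × \frac{3 \sqrt{11}}{2} = 6 \sqrt{11}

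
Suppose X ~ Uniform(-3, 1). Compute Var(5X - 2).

For X ~ Uniform(-3, 1):
Var(X) = \frac{4}{3}
Var(5X - 2) = (5)² × Var(X) = 25 × \frac{4}{3} = \frac{100}{3}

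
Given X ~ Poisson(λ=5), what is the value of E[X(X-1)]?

E[X(X-1)] = E[X² - X] = E[X²] - E[X]
E[X] = 5
E[X²] = Var(X) + (E[X])² = 5 + (5)² = 30
E[X(X-1)] = 30 - 5 = 25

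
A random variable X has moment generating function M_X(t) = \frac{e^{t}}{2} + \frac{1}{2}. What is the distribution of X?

The MGF M(t) = \frac{e^{t}}{2} + \frac{1}{2} is the standard form for the Bernoulli distribution.
Comparing with the known MGF formula identifies: Bernoulli(p=1/2)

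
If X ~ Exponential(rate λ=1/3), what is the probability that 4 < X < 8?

P(4 < X < 8) = ∫_{4}^{8} f(x) dx
where f(x) = \frac{e^{- \frac{x}{3}}}{3}
= - \frac{1 - e^{\frac{4}{3}}}{e^{\frac{8}{3}}}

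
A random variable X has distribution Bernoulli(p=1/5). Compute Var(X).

For X ~ Bernoulli(p=1/5):
Var(X) = \frac{4}{25}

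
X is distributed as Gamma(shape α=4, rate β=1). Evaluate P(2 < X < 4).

P(2 < X < 4) = ∫_{2}^{4} f(x) dx
where f(x) = \frac{x^{3} e^{- x}}{6}
= \frac{-71 + 19 e^{2}}{3 e^{4}}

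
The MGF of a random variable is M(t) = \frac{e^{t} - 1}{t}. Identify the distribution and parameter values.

The MGF M(t) = \frac{e^{t} - 1}{t} is the standard form for the Uniform distribution.
Comparing with the known MGF formula identifies: Uniform(0, 1)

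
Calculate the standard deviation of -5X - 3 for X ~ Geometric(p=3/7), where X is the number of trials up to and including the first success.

For X ~ Geometric(p=3/7), where X is the number of trials up to and including the first success:
Var(X) = \frac{28}{9}
SD(X) = √(Var(X)) = √(\frac{28}{9}) = \frac{2 \sqrt{7}}{3}
SD(-5X - 3) = |-5| × SD(X) = 5 × \frac{2 \sqrt{7}}{3} = \frac{10 \sqrt{7}}{3}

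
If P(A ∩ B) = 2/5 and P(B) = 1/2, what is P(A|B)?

P(A|B) = P(A ∩ B) / P(B)
= (2/5) / (1/2)
= 4/5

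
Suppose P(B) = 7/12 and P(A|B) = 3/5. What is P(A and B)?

By definition, P(A|B) = P(A ∩ B) / P(B)
So P(A ∩ B) = P(A|B) × P(B)
= 3/5 × 7/12
= 7/20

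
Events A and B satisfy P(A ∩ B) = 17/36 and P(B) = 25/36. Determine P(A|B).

P(A|B) = P(A ∩ B) / P(B)
= (17/36) / (25/36)
= 17/25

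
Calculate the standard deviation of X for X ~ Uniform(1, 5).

For X ~ Uniform(1, 5):
Var(X) = \frac{4}{3}
SD(X) = √(Var(X)) = √(\frac{4}{3}) = \frac{2 \sqrt{3}}{3}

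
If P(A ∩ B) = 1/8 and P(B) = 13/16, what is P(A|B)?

P(A|B) = P(A ∩ B) / P(B)
= (1/8) / (13/16)
= 2/13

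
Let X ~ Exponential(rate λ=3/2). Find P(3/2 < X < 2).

P(3/2 < X < 2) = ∫_{3/2}^{2} f(x) dx
where f(x) = \frac{3 e^{- \frac{3 x}{2}}}{2}
= - \frac{1}{e^{3}} + e^{- \frac{9}{4}}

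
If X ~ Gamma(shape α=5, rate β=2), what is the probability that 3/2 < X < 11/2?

P(3/2 < X < 11/2) = ∫_{3/2}^{11/2} f(x) dx
where f(x) = \frac{4 x^{4} e^{- 2 x}}{3}
= \frac{-7235 + 131 e^{8}}{8 e^{11}}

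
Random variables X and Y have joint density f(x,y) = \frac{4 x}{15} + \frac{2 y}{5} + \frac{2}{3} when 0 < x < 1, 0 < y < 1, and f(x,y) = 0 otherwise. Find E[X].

E[X] = ∫_0^1 ∫_0^1 x × f(x,y) dy dx
= ∫_0^1 ∫_0^1 x × (\frac{4 x}{15} + \frac{2 y}{5} + \frac{2}{3}) dy dx
= \frac{47}{90}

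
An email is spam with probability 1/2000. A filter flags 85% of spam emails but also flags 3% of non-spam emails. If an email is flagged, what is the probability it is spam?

Let D = the rare event, + = positive/flagged.
P(D) = 1/2000
P(+|D) = 85/100 = 17/20
P(+|D') = 3/100
P(+) = P(+|D)P(D) + P(+|D')P(D')
     = \frac{17}{20} × \frac{1}{2000} + \frac{3}{100} × \frac{1999}{2000}
     = \frac{3041}{100000}
P(D|+) = P(+|D)P(D)/P(+) = \frac{85}{6082}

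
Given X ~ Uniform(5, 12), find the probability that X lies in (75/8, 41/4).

P(75/8 < X < 41/4) = ∫_{75/8}^{41/4} f(x) dx
where f(x) = \frac{1}{7}
= \frac{1}{8}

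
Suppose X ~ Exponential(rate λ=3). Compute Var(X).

For X ~ Exponential(rate λ=3):
Var(X) = \frac{1}{9}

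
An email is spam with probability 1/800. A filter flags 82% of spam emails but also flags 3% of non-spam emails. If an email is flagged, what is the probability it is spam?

Let D = the rare event, + = positive/flagged.
P(D) = 1/800
P(+|D) = 82/100 = 41/50
P(+|D') = 3/100
P(+) = P(+|D)P(D) + P(+|D')P(D')
     = \frac{41}{50} × \frac{1}{800} + \frac{3}{100} × \frac{799}{800}
     = \frac{2479}{80000}
P(D|+) = P(+|D)P(D)/P(+) = \frac{82}{2479}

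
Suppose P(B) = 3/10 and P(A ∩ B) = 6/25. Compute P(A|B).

P(A|B) = P(A ∩ B) / P(B)
= (6/25) / (3/10)
= 4/5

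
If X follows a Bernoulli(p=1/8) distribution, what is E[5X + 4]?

For X ~ Bernoulli(p=1/8):
E[X] = \frac{1}{8}
E[5X + 4] = 5 × E[X] + 4 = \frac{37}{8}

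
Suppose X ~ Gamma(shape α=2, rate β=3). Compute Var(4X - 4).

For X ~ Gamma(shape α=2, rate β=3):
Var(X) = \frac{2}{9}
Var(4X - 4) = (4)² × Var(X) = 16 × \frac{2}{9} = \frac{32}{9}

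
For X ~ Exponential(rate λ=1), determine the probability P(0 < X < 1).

P(0 < X < 1) = ∫_{0}^{1} f(x) dx
where f(x) = e^{- x}
= 1 - e^{-1}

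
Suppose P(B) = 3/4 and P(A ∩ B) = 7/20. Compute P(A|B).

P(A|B) = P(A ∩ B) / P(B)
= (7/20) / (3/4)
= 7/15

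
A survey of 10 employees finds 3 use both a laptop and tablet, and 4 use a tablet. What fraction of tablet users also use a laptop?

P(A ∩ B) = 3/10
P(B) = 4/10 = 2/5
P(A|B) = P(A ∩ B) / P(B) = (3/10) / (2/5) = 3/4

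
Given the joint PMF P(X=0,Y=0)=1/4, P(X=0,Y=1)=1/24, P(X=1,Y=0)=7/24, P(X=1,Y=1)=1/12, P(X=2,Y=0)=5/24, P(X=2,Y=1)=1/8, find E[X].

First find marginal of X:
P(X=0) = 7/24
P(X=1) = 3/8
P(X=2) = 1/3
E[X] = 0 × 7/24 + 1 × 3/8 + 2 × 1/3 = 25/24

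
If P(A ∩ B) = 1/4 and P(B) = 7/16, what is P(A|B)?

P(A|B) = P(A ∩ B) / P(B)
= (1/4) / (7/16)
= 4/7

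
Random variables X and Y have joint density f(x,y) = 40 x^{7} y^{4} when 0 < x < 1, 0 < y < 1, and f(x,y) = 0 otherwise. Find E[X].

E[X] = ∫_0^1 ∫_0^1 x × f(x,y) dy dx
= ∫_0^1 ∫_0^1 x × (40 x^{7} y^{4}) dy dx
= \frac{8}{9}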